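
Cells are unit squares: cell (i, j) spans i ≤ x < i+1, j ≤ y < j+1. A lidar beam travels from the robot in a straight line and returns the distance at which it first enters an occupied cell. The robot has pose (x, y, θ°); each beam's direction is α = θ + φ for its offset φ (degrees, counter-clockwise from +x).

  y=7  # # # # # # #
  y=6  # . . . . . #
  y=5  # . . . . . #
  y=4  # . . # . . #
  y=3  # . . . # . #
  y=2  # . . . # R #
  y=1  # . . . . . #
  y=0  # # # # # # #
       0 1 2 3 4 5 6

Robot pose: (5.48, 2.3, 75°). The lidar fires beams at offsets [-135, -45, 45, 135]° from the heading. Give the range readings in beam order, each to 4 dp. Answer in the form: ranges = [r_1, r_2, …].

beam 1: φ=-135°, α=300°
  cosα=0.5000 sinα=-0.8660 | (5,2) | tMaxX 1.0400 tMaxY 0.3464 | tΔX 2.0000 tΔY 1.1547
    t=0.3464 [y] (5,1)
    t=1.0400 [x] (6,1) — stop
  → r_1 = 1.0400
beam 2: φ=-45°, α=30°
  cosα=0.8660 sinα=0.5000 | (5,2) | tMaxX 0.6004 tMaxY 1.4000 | tΔX 1.1547 tΔY 2.0000
    t=0.6004 [x] (6,2) — stop
  → r_2 = 0.6004
beam 3: φ=45°, α=120°
  cosα=-0.5000 sinα=0.8660 | (5,2) | tMaxX 0.9600 tMaxY 0.8083 | tΔX 2.0000 tΔY 1.1547
    t=0.8083 [y] (5,3)
    t=0.9600 [x] (4,3) — stop
  → r_3 = 0.9600
beam 4: φ=135°, α=210°
  cosα=-0.8660 sinα=-0.5000 | (5,2) | tMaxX 0.5543 tMaxY 0.6000 | tΔX 1.1547 tΔY 2.0000
    t=0.5543 [x] (4,2) — stop
  → r_4 = 0.5543

ranges = [1.0400, 0.6004, 0.9600, 0.5543]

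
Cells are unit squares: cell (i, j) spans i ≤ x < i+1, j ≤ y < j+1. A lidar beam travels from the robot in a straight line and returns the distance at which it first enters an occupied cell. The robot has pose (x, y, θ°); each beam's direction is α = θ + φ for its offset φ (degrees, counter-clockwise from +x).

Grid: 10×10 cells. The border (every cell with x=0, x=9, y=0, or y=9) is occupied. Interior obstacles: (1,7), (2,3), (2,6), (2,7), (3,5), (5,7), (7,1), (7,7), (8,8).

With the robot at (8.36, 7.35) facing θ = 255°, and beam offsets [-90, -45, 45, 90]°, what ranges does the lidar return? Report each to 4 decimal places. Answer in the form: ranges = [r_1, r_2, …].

beam 1: φ=-90°, α=165°
  d=(-0.9659,0.2588)  start (8,7)  tX=0.3727 tY=2.5114  stride 1/|dx|=1.0353 1/|dy|=3.8637
    cross x-line → (7,7), t=0.3727 (wall)
  → r_1 = 0.3727
beam 2: φ=-45°, α=210°
  d=(-0.8660,-0.5000)  start (8,7)  tX=0.4157 tY=0.7000  stride 1/|dx|=1.1547 1/|dy|=2.0000
    cross x-line → (7,7), t=0.4157 (wall)
  → r_2 = 0.4157
beam 3: φ=45°, α=300°
  d=(0.5000,-0.8660)  start (8,7)  tX=1.2800 tY=0.4041  stride 1/|dx|=2.0000 1/|dy|=1.1547
    cross y-line → (8,6), t=0.4041
    cross x-line → (9,6), t=1.2800 (wall)
  → r_3 = 1.2800
beam 4: φ=90°, α=345°
  d=(0.9659,-0.2588)  start (8,7)  tX=0.6626 tY=1.3523  stride 1/|dx|=1.0353 1/|dy|=3.8637
    cross x-line → (9,7), t=0.6626 (wall)
  → r_4 = 0.6626

ranges = [0.3727, 0.4157, 1.2800, 0.6626]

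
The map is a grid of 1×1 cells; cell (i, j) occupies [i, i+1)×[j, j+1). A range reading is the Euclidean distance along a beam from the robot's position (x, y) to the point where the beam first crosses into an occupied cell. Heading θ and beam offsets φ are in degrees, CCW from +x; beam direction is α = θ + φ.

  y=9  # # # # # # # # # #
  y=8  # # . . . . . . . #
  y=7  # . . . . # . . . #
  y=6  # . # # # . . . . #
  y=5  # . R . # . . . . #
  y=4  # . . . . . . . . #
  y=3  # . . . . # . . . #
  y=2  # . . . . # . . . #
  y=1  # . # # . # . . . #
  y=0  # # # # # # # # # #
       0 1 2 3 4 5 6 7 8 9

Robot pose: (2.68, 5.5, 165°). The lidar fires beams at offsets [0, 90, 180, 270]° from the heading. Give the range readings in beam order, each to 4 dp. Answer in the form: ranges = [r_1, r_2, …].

beam 1: φ=0°, α=165°
  direction (-0.9659, 0.2588); cell (2,5); t to first gridline: x 0.7040, y 1.9319 (then +1.0353 / +3.8637)
    (1,5) via x @ 0.7040
    (0,5) via x @ 1.7393  # hit
  → r_1 = 1.7393
beam 2: φ=90°, α=255°
  direction (-0.2588, -0.9659); cell (2,5); t to first gridline: x 2.6273, y 0.5176 (then +3.8637 / +1.0353)
    (2,4) via y @ 0.5176
    (2,3) via y @ 1.5529
    (2,2) via y @ 2.5882
    (1,2) via x @ 2.6273
    (1,1) via y @ 3.6235
    (1,0) via y @ 4.6587  # hit
  → r_2 = 4.6587
beam 3: φ=180°, α=345°
  direction (0.9659, -0.2588); cell (2,5); t to first gridline: x 0.3313, y 1.9319 (then +1.0353 / +3.8637)
    (3,5) via x @ 0.3313
    (4,5) via x @ 1.3666  # hit
  → r_3 = 1.3666
beam 4: φ=270°, α=75°
  direction (0.2588, 0.9659); cell (2,5); t to first gridline: x 1.2364, y 0.5176 (then +3.8637 / +1.0353)
    (2,6) via y @ 0.5176  # hit
  → r_4 = 0.5176

ranges = [1.7393, 4.6587, 1.3666, 0.5176]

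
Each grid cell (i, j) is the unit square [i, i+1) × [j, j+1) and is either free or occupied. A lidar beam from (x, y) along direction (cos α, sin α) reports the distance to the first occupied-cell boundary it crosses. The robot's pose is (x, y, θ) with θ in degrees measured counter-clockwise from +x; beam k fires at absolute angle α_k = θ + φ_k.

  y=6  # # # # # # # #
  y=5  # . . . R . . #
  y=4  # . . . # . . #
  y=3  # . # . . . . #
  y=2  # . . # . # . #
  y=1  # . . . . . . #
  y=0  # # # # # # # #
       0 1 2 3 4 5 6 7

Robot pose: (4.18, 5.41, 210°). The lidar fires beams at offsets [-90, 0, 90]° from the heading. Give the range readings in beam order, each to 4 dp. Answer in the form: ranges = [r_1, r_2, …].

ranges = [0.6813, 3.6719, 0.4734]

beam 1: φ=-90°, α=120°
  dir = (cos 120°, sin 120°) = (-0.5000, 0.8660); from cell (4,5)
  next x-line at t=0.3600, next y-line at t=0.6813; Δt_x=2.0000, Δt_y=1.1547
    x: enter (3,5) at t=0.3600
    y: enter (3,6) at t=0.6813 ← occupied
  → r_1 = 0.6813
beam 2: φ=0°, α=210°
  dir = (cos 210°, sin 210°) = (-0.8660, -0.5000); from cell (4,5)
  next x-line at t=0.2078, next y-line at t=0.8200; Δt_x=1.1547, Δt_y=2.0000
    x: enter (3,5) at t=0.2078
    y: enter (3,4) at t=0.8200
    x: enter (2,4) at t=1.3625
    x: enter (1,4) at t=2.5172
    y: enter (1,3) at t=2.8200
    x: enter (0,3) at t=3.6719 ← occupied
  → r_2 = 3.6719
beam 3: φ=90°, α=300°
  dir = (cos 300°, sin 300°) = (0.5000, -0.8660); from cell (4,5)
  next x-line at t=1.6400, next y-line at t=0.4734; Δt_x=2.0000, Δt_y=1.1547
    y: enter (4,4) at t=0.4734 ← occupied
  → r_3 = 0.4734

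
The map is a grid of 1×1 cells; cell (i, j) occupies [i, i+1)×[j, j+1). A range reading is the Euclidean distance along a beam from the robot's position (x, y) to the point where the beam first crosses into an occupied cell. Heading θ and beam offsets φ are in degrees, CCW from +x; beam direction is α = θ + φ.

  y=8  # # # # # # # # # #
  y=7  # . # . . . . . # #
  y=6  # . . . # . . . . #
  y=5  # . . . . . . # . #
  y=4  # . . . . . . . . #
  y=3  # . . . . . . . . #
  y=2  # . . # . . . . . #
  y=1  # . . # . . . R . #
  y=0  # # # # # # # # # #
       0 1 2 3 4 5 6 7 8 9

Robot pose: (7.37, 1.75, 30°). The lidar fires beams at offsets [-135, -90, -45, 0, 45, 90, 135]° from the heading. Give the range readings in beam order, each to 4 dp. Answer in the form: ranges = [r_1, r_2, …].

beam 1: φ=-135°, α=255°
  cosα=-0.2588 sinα=-0.9659 | (7,1) | tMaxX 1.4296 tMaxY 0.7765 | tΔX 3.8637 tΔY 1.0353
    t=0.7765 [y] (7,0) — stop
  → r_1 = 0.7765
beam 2: φ=-90°, α=300°
  cosα=0.5000 sinα=-0.8660 | (7,1) | tMaxX 1.2600 tMaxY 0.8660 | tΔX 2.0000 tΔY 1.1547
    t=0.8660 [y] (7,0) — stop
  → r_2 = 0.8660
beam 3: φ=-45°, α=345°
  cosα=0.9659 sinα=-0.2588 | (7,1) | tMaxX 0.6522 tMaxY 2.8978 | tΔX 1.0353 tΔY 3.8637
    t=0.6522 [x] (8,1)
    t=1.6875 [x] (9,1) — stop
  → r_3 = 1.6875
beam 4: φ=0°, α=30°
  cosα=0.8660 sinα=0.5000 | (7,1) | tMaxX 0.7275 tMaxY 0.5000 | tΔX 1.1547 tΔY 2.0000
    t=0.5000 [y] (7,2)
    t=0.7275 [x] (8,2)
    t=1.8822 [x] (9,2) — stop
  → r_4 = 1.8822
beam 5: φ=45°, α=75°
  cosα=0.2588 sinα=0.9659 | (7,1) | tMaxX 2.4341 tMaxY 0.2588 | tΔX 3.8637 tΔY 1.0353
    t=0.2588 [y] (7,2)
    t=1.2941 [y] (7,3)
    t=2.3294 [y] (7,4)
    t=2.4341 [x] (8,4)
    t=3.3646 [y] (8,5)
    t=4.3999 [y] (8,6)
    t=5.4352 [y] (8,7) — stop
  → r_5 = 5.4352
beam 6: φ=90°, α=120°
  cosα=-0.5000 sinα=0.8660 | (7,1) | tMaxX 0.7400 tMaxY 0.2887 | tΔX 2.0000 tΔY 1.1547
    t=0.2887 [y] (7,2)
    t=0.7400 [x] (6,2)
    t=1.4434 [y] (6,3)
    t=2.5981 [y] (6,4)
    t=2.7400 [x] (5,4)
    t=3.7528 [y] (5,5)
    t=4.7400 [x] (4,5)
    t=4.9075 [y] (4,6) — stop
  → r_6 = 4.9075
beam 7: φ=135°, α=165°
  cosα=-0.9659 sinα=0.2588 | (7,1) | tMaxX 0.3831 tMaxY 0.9659 | tΔX 1.0353 tΔY 3.8637
    t=0.3831 [x] (6,1)
    t=0.9659 [y] (6,2)
    t=1.4183 [x] (5,2)
    t=2.4536 [x] (4,2)
    t=3.4889 [x] (3,2) — stop
  → r_7 = 3.4889

ranges = [0.7765, 0.8660, 1.6875, 1.8822, 5.4352, 4.9075, 3.4889]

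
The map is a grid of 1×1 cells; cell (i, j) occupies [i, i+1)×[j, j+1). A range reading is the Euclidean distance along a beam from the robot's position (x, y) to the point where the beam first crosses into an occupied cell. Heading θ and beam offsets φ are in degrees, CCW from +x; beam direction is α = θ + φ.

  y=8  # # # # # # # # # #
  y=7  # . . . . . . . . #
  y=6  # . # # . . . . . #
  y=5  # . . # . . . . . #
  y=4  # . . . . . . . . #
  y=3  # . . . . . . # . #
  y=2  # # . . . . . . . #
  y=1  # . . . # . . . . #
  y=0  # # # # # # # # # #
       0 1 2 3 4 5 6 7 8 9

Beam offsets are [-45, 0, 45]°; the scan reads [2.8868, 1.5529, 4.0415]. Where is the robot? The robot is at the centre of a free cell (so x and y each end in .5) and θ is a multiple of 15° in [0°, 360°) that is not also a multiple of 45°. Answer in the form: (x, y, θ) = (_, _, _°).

(x, y, θ) = (5.5, 3.5, 345°)

Enumerate (i+0.5, j+0.5, θ) over the 50 free cells and 16 admissible headings. For each, cast all 3 beams and compare to the given ranges.
  (7.5, 2.5, 330°): beam 1 = 1.5529 ≠ 2.8868 ✗
  (5.5, 3.5, 120°): beam 1 = 4.6587 ≠ 2.8868 ✗
  (7.5, 6.5, 195°): beam 1 = 3.0000 ≠ 2.8868 ✗
  (5.5, 4.5, 120°): beam 1 = 3.6235 ≠ 2.8868 ✗
  (5.5, 2.5, 210°): beam 1 = 4.6587 ≠ 2.8868 ✗
  …
  (5.5, 3.5, 345°): r_1=2.8868, r_2=1.5529, r_3=4.0415 — all match ✓
Unique over the lattice → pose = (5.5, 3.5, 345°).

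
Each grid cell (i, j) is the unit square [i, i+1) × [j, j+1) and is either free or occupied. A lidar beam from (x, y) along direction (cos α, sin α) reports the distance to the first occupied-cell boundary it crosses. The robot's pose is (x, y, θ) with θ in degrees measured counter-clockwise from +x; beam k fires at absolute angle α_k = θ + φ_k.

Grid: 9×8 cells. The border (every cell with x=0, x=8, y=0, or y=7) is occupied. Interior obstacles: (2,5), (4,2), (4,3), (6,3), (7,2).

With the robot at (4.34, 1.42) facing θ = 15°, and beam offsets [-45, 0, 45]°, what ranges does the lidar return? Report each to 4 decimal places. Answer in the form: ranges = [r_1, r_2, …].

ranges = [0.8400, 2.7538, 0.6697]

beam 1: φ=-45°, α=330°
  direction (0.8660, -0.5000); cell (4,1); t to first gridline: x 0.7621, y 0.8400 (then +1.1547 / +2.0000)
    (5,1) via x @ 0.7621
    (5,0) via y @ 0.8400  # hit
  → r_1 = 0.8400
beam 2: φ=0°, α=15°
  direction (0.9659, 0.2588); cell (4,1); t to first gridline: x 0.6833, y 2.2409 (then +1.0353 / +3.8637)
    (5,1) via x @ 0.6833
    (6,1) via x @ 1.7186
    (6,2) via y @ 2.2409
    (7,2) via x @ 2.7538  # hit
  → r_2 = 2.7538
beam 3: φ=45°, α=60°
  direction (0.5000, 0.8660); cell (4,1); t to first gridline: x 1.3200, y 0.6697 (then +2.0000 / +1.1547)
    (4,2) via y @ 0.6697  # hit
  → r_3 = 0.6697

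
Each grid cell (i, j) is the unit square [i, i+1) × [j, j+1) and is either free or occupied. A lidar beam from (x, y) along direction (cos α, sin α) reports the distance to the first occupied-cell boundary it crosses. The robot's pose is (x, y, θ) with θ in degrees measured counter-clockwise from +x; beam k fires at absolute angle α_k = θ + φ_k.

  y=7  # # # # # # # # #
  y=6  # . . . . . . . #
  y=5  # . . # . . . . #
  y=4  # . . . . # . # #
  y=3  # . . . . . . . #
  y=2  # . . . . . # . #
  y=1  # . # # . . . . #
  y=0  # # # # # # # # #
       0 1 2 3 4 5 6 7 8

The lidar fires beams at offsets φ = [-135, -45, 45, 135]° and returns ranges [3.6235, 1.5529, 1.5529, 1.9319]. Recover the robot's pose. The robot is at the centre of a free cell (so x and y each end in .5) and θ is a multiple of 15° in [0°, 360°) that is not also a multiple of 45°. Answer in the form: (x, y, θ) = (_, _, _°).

The pose lattice has 36·16 = 576 candidates. Test each by forward raycasting.
  (2.5, 2.5, 15°): beam 1 = 0.5774 ≠ 3.6235 ✗
  (3.5, 2.5, 240°): beam 1 = 4.6587 ≠ 3.6235 ✗
  (6.5, 3.5, 345°): beam 1 = 3.0000 ≠ 3.6235 ✗
  (4.5, 5.5, 165°): beam 1 = 3.0000 ≠ 3.6235 ✗
  …
  (4.5, 2.5, 300°): r_1=3.6235, r_2=1.5529, r_3=1.5529, r_4=1.9319 — all match ✓
No second candidate reproduces the full scan.

(x, y, θ) = (4.5, 2.5, 300°)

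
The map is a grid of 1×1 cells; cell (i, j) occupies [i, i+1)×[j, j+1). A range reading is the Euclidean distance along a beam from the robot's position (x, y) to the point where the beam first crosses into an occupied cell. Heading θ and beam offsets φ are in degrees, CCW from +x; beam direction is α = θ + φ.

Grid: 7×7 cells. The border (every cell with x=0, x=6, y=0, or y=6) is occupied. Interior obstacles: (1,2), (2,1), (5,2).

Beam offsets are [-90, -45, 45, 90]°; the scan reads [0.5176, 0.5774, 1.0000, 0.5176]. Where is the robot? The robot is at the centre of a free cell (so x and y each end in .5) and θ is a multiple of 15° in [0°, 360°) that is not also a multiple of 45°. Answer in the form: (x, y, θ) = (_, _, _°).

(x, y, θ) = (5.5, 1.5, 165°)

The pose lattice has 22·16 = 352 candidates. Test each by forward raycasting.
  (2.5, 5.5, 105°): beam 1 = 1.9319 ≠ 0.5176 ✗
  (3.5, 1.5, 195°): beam 1 = 4.6587 ≠ 0.5176 ✗
  (4.5, 3.5, 210°): beam 1 = 2.8868 ≠ 0.5176 ✗
  (1.5, 1.5, 60°): beam 1 = 0.5774 ≠ 0.5176 ✗
  (2.5, 5.5, 285°): beam 1 = 1.5529 ≠ 0.5176 ✗
  …
  (5.5, 1.5, 165°): r_1=0.5176, r_2=0.5774, r_3=1.0000, r_4=0.5176 — all match ✓
No second candidate reproduces the full scan.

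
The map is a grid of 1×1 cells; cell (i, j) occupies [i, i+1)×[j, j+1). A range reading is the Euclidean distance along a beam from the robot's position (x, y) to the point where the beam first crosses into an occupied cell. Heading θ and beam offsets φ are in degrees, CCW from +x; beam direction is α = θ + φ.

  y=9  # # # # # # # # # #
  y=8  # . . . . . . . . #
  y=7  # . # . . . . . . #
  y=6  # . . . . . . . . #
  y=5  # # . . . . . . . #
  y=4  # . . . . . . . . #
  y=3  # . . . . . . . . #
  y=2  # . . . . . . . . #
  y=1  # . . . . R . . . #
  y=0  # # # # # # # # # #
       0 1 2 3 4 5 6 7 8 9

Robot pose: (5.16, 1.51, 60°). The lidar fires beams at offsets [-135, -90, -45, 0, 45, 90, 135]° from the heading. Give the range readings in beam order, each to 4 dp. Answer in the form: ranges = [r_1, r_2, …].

ranges = [0.5280, 1.0200, 3.9755, 7.6800, 7.7542, 4.8036, 1.9705]

beam 1: φ=-135°, α=285°
  dir = (cos 285°, sin 285°) = (0.2588, -0.9659); from cell (5,1)
  next x-line at t=3.2455, next y-line at t=0.5280; Δt_x=3.8637, Δt_y=1.0353
    y: enter (5,0) at t=0.5280 ← occupied
  → r_1 = 0.5280
beam 2: φ=-90°, α=330°
  dir = (cos 330°, sin 330°) = (0.8660, -0.5000); from cell (5,1)
  next x-line at t=0.9699, next y-line at t=1.0200; Δt_x=1.1547, Δt_y=2.0000
    x: enter (6,1) at t=0.9699
    y: enter (6,0) at t=1.0200 ← occupied
  → r_2 = 1.0200
beam 3: φ=-45°, α=15°
  dir = (cos 15°, sin 15°) = (0.9659, 0.2588); from cell (5,1)
  next x-line at t=0.8696, next y-line at t=1.8932; Δt_x=1.0353, Δt_y=3.8637
    x: enter (6,1) at t=0.8696
    y: enter (6,2) at t=1.8932
    x: enter (7,2) at t=1.9049
    x: enter (8,2) at t=2.9402
    x: enter (9,2) at t=3.9755 ← occupied
  → r_3 = 3.9755
beam 4: φ=0°, α=60°
  dir = (cos 60°, sin 60°) = (0.5000, 0.8660); from cell (5,1)
  next x-line at t=1.6800, next y-line at t=0.5658; Δt_x=2.0000, Δt_y=1.1547
    y: enter (5,2) at t=0.5658
    x: enter (6,2) at t=1.6800
    y: enter (6,3) at t=1.7205
    y: enter (6,4) at t=2.8752
    x: enter (7,4) at t=3.6800
    y: enter (7,5) at t=4.0299
    y: enter (7,6) at t=5.1846
    x: enter (8,6) at t=5.6800
    y: enter (8,7) at t=6.3393
    y: enter (8,8) at t=7.4940
    x: enter (9,8) at t=7.6800 ← occupied
  → r_4 = 7.6800
beam 5: φ=45°, α=105°
  dir = (cos 105°, sin 105°) = (-0.2588, 0.9659); from cell (5,1)
  next x-line at t=0.6182, next y-line at t=0.5073; Δt_x=3.8637, Δt_y=1.0353
    y: enter (5,2) at t=0.5073
    x: enter (4,2) at t=0.6182
    y: enter (4,3) at t=1.5426
    y: enter (4,4) at t=2.5778
    y: enter (4,5) at t=3.6131
    x: enter (3,5) at t=4.4819
    y: enter (3,6) at t=4.6484
    y: enter (3,7) at t=5.6837
    y: enter (3,8) at t=6.7189
    y: enter (3,9) at t=7.7542 ← occupied
  → r_5 = 7.7542
beam 6: φ=90°, α=150°
  dir = (cos 150°, sin 150°) = (-0.8660, 0.5000); from cell (5,1)
  next x-line at t=0.1848, next y-line at t=0.9800; Δt_x=1.1547, Δt_y=2.0000
    x: enter (4,1) at t=0.1848
    y: enter (4,2) at t=0.9800
    x: enter (3,2) at t=1.3395
    x: enter (2,2) at t=2.4942
    y: enter (2,3) at t=2.9800
    x: enter (1,3) at t=3.6489
    x: enter (0,3) at t=4.8036 ← occupied
  → r_6 = 4.8036
beam 7: φ=135°, α=195°
  dir = (cos 195°, sin 195°) = (-0.9659, -0.2588); from cell (5,1)
  next x-line at t=0.1656, next y-line at t=1.9705; Δt_x=1.0353, Δt_y=3.8637
    x: enter (4,1) at t=0.1656
    x: enter (3,1) at t=1.2009
    y: enter (3,0) at t=1.9705 ← occupied
  → r_7 = 1.9705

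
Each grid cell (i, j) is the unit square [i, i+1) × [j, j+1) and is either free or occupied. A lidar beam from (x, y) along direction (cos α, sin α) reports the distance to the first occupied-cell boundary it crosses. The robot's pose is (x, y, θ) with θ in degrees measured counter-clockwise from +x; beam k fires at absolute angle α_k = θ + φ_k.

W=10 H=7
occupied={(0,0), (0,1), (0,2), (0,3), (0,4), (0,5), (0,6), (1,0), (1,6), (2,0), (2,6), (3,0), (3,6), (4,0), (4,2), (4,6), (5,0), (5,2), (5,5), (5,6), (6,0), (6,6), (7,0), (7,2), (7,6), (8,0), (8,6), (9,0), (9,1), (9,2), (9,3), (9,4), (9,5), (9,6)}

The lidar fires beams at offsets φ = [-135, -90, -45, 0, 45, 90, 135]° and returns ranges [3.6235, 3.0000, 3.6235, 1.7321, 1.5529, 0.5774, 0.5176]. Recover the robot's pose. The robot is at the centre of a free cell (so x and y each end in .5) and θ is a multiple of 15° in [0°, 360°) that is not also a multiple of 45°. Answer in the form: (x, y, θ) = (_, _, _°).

The pose lattice has 36·16 = 576 candidates. Test each by forward raycasting.
  (6.5, 2.5, 285°): beam 1 = 0.5774 ≠ 3.6235 ✗
  (6.5, 4.5, 210°): beam 1 = 1.5529 ≠ 3.6235 ✗
  (6.5, 1.5, 195°): beam 1 = 1.0000 ≠ 3.6235 ✗
  (2.5, 1.5, 150°): beam 1 = 1.9319 ≠ 3.6235 ✗
  …
  (1.5, 4.5, 60°): r_1=3.6235, r_2=3.0000, r_3=3.6235, r_4=1.7321, r_5=1.5529, r_6=0.5774, r_7=0.5176 — all match ✓
Unique over the lattice → pose = (1.5, 4.5, 60°).

(x, y, θ) = (1.5, 4.5, 60°)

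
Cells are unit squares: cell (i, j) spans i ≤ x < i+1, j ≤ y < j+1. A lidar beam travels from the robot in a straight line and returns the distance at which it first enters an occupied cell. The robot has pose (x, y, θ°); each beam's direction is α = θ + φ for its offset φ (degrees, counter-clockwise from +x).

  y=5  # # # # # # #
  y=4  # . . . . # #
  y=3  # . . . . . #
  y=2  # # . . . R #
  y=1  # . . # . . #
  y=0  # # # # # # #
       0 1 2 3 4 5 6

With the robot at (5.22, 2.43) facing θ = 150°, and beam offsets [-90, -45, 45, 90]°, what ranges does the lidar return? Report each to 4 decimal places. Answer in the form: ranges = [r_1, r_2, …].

beam 1: φ=-90°, α=60°
  cosα=0.5000 sinα=0.8660 | (5,2) | tMaxX 1.5600 tMaxY 0.6582 | tΔX 2.0000 tΔY 1.1547
    t=0.6582 [y] (5,3)
    t=1.5600 [x] (6,3) — stop
  → r_1 = 1.5600
beam 2: φ=-45°, α=105°
  cosα=-0.2588 sinα=0.9659 | (5,2) | tMaxX 0.8500 tMaxY 0.5901 | tΔX 3.8637 tΔY 1.0353
    t=0.5901 [y] (5,3)
    t=0.8500 [x] (4,3)
    t=1.6254 [y] (4,4)
    t=2.6607 [y] (4,5) — stop
  → r_2 = 2.6607
beam 3: φ=45°, α=195°
  cosα=-0.9659 sinα=-0.2588 | (5,2) | tMaxX 0.2278 tMaxY 1.6614 | tΔX 1.0353 tΔY 3.8637
    t=0.2278 [x] (4,2)
    t=1.2630 [x] (3,2)
    t=1.6614 [y] (3,1) — stop
  → r_3 = 1.6614
beam 4: φ=90°, α=240°
  cosα=-0.5000 sinα=-0.8660 | (5,2) | tMaxX 0.4400 tMaxY 0.4965 | tΔX 2.0000 tΔY 1.1547
    t=0.4400 [x] (4,2)
    t=0.4965 [y] (4,1)
    t=1.6512 [y] (4,0) — stop
  → r_4 = 1.6512

ranges = [1.5600, 2.6607, 1.6614, 1.6512]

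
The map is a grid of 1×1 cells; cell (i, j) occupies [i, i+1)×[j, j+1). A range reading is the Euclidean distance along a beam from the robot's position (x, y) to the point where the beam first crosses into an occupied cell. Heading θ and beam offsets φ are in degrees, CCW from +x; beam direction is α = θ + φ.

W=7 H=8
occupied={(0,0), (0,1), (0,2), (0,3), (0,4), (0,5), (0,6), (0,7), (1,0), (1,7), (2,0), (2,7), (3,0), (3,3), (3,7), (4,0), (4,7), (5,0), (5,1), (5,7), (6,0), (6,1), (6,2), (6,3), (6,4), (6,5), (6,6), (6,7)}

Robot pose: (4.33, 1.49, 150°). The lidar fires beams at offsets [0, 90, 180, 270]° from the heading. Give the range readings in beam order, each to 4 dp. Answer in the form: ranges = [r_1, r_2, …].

beam 1: φ=0°, α=150°
  d=(-0.8660,0.5000)  start (4,1)  tX=0.3811 tY=1.0200  stride 1/|dx|=1.1547 1/|dy|=2.0000
    cross x-line → (3,1), t=0.3811
    cross y-line → (3,2), t=1.0200
    cross x-line → (2,2), t=1.5358
    cross x-line → (1,2), t=2.6905
    cross y-line → (1,3), t=3.0200
    cross x-line → (0,3), t=3.8452 (wall)
  → r_1 = 3.8452
beam 2: φ=90°, α=240°
  d=(-0.5000,-0.8660)  start (4,1)  tX=0.6600 tY=0.5658  stride 1/|dx|=2.0000 1/|dy|=1.1547
    cross y-line → (4,0), t=0.5658 (wall)
  → r_2 = 0.5658
beam 3: φ=180°, α=330°
  d=(0.8660,-0.5000)  start (4,1)  tX=0.7736 tY=0.9800  stride 1/|dx|=1.1547 1/|dy|=2.0000
    cross x-line → (5,1), t=0.7736 (wall)
  → r_3 = 0.7736
beam 4: φ=270°, α=60°
  d=(0.5000,0.8660)  start (4,1)  tX=1.3400 tY=0.5889  stride 1/|dx|=2.0000 1/|dy|=1.1547
    cross y-line → (4,2), t=0.5889
    cross x-line → (5,2), t=1.3400
    cross y-line → (5,3), t=1.7436
    cross y-line → (5,4), t=2.8983
    cross x-line → (6,4), t=3.3400 (wall)
  → r_4 = 3.3400

ranges = [3.8452, 0.5658, 0.7736, 3.3400]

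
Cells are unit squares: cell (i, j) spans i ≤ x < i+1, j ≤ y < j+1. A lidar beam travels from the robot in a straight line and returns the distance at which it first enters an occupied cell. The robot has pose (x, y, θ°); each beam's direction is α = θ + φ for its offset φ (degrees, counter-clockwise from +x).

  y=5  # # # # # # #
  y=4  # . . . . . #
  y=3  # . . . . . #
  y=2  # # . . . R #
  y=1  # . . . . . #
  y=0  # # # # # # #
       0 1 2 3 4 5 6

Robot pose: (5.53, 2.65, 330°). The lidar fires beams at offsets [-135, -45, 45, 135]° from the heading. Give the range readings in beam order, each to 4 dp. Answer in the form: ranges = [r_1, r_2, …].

ranges = [4.6898, 1.7082, 0.4866, 2.4329]

beam 1: φ=-135°, α=195°
  cosα=-0.9659 sinα=-0.2588 | (5,2) | tMaxX 0.5487 tMaxY 2.5114 | tΔX 1.0353 tΔY 3.8637
    t=0.5487 [x] (4,2)
    t=1.5840 [x] (3,2)
    t=2.5114 [y] (3,1)
    t=2.6192 [x] (2,1)
    t=3.6545 [x] (1,1)
    t=4.6898 [x] (0,1) — stop
  → r_1 = 4.6898
beam 2: φ=-45°, α=285°
  cosα=0.2588 sinα=-0.9659 | (5,2) | tMaxX 1.8159 tMaxY 0.6729 | tΔX 3.8637 tΔY 1.0353
    t=0.6729 [y] (5,1)
    t=1.7082 [y] (5,0) — stop
  → r_2 = 1.7082
beam 3: φ=45°, α=15°
  cosα=0.9659 sinα=0.2588 | (5,2) | tMaxX 0.4866 tMaxY 1.3523 | tΔX 1.0353 tΔY 3.8637
    t=0.4866 [x] (6,2) — stop
  → r_3 = 0.4866
beam 4: φ=135°, α=105°
  cosα=-0.2588 sinα=0.9659 | (5,2) | tMaxX 2.0478 tMaxY 0.3623 | tΔX 3.8637 tΔY 1.0353
    t=0.3623 [y] (5,3)
    t=1.3976 [y] (5,4)
    t=2.0478 [x] (4,4)
    t=2.4329 [y] (4,5) — stop
  → r_4 = 2.4329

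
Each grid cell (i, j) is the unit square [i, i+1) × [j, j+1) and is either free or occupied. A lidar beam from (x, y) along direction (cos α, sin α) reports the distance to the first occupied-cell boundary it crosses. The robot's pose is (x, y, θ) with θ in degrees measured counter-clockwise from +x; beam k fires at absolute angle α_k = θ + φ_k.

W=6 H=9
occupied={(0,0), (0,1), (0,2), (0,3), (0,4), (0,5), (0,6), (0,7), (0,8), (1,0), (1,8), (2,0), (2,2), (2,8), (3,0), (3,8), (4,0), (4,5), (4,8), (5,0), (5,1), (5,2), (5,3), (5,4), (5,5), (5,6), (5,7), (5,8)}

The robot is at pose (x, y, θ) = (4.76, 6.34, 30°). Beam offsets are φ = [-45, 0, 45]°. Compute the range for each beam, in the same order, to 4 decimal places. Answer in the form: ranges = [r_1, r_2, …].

ranges = [0.2485, 0.2771, 0.9273]

beam 1: φ=-45°, α=345°
  d=(0.9659,-0.2588)  start (4,6)  tX=0.2485 tY=1.3137  stride 1/|dx|=1.0353 1/|dy|=3.8637
    cross x-line → (5,6), t=0.2485 (wall)
  → r_1 = 0.2485
beam 2: φ=0°, α=30°
  d=(0.8660,0.5000)  start (4,6)  tX=0.2771 tY=1.3200  stride 1/|dx|=1.1547 1/|dy|=2.0000
    cross x-line → (5,6), t=0.2771 (wall)
  → r_2 = 0.2771
beam 3: φ=45°, α=75°
  d=(0.2588,0.9659)  start (4,6)  tX=0.9273 tY=0.6833  stride 1/|dx|=3.8637 1/|dy|=1.0353
    cross y-line → (4,7), t=0.6833
    cross x-line → (5,7), t=0.9273 (wall)
  → r_3 = 0.9273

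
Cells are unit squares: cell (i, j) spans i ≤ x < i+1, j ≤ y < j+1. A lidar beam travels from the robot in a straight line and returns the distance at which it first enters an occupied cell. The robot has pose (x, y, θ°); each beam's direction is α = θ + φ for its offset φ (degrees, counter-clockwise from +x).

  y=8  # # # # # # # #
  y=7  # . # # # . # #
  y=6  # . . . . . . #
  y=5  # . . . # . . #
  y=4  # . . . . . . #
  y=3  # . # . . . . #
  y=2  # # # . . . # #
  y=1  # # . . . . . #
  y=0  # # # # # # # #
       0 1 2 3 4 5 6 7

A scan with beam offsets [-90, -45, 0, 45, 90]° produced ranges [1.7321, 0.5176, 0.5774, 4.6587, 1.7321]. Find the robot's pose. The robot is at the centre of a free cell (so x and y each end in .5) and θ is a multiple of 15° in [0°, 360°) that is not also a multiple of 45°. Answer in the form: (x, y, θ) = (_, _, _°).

Enumerate (i+0.5, j+0.5, θ) over the 32 free cells and 16 admissible headings. For each, cast all 5 beams and compare to the given ranges.
  (4.5, 3.5, 345°): beam 1 = 2.5882 ≠ 1.7321 ✗
  (2.5, 1.5, 195°): beam 1 = 0.5176 ≠ 1.7321 ✗
  (1.5, 7.5, 255°): beam 1 = 0.5176 ≠ 1.7321 ✗
  (3.5, 1.5, 60°): beam 1 = 1.0000 ≠ 1.7321 ✗
  …
  (2.5, 4.5, 300°): r_1=1.7321, r_2=0.5176, r_3=0.5774, r_4=4.6587, r_5=1.7321 — all match ✓
Only this pose fits every beam.

(x, y, θ) = (2.5, 4.5, 300°)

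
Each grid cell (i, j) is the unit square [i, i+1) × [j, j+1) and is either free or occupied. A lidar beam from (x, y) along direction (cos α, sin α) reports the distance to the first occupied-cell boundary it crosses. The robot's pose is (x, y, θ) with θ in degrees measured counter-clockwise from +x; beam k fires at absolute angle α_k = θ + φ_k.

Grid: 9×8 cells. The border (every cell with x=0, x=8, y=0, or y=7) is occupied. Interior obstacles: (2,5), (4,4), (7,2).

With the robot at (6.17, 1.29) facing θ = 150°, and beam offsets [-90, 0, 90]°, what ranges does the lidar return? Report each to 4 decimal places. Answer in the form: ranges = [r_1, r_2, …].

ranges = [1.6600, 5.9698, 0.3349]

beam 1: φ=-90°, α=60°
  cosα=0.5000 sinα=0.8660 | (6,1) | tMaxX 1.6600 tMaxY 0.8198 | tΔX 2.0000 tΔY 1.1547
    t=0.8198 [y] (6,2)
    t=1.6600 [x] (7,2) — stop
  → r_1 = 1.6600
beam 2: φ=0°, α=150°
  cosα=-0.8660 sinα=0.5000 | (6,1) | tMaxX 0.1963 tMaxY 1.4200 | tΔX 1.1547 tΔY 2.0000
    t=0.1963 [x] (5,1)
    t=1.3510 [x] (4,1)
    t=1.4200 [y] (4,2)
    t=2.5057 [x] (3,2)
    t=3.4200 [y] (3,3)
    t=3.6604 [x] (2,3)
    t=4.8151 [x] (1,3)
    t=5.4200 [y] (1,4)
    t=5.9698 [x] (0,4) — stop
  → r_2 = 5.9698
beam 3: φ=90°, α=240°
  cosα=-0.5000 sinα=-0.8660 | (6,1) | tMaxX 0.3400 tMaxY 0.3349 | tΔX 2.0000 tΔY 1.1547
    t=0.3349 [y] (6,0) — stop
  → r_3 = 0.3349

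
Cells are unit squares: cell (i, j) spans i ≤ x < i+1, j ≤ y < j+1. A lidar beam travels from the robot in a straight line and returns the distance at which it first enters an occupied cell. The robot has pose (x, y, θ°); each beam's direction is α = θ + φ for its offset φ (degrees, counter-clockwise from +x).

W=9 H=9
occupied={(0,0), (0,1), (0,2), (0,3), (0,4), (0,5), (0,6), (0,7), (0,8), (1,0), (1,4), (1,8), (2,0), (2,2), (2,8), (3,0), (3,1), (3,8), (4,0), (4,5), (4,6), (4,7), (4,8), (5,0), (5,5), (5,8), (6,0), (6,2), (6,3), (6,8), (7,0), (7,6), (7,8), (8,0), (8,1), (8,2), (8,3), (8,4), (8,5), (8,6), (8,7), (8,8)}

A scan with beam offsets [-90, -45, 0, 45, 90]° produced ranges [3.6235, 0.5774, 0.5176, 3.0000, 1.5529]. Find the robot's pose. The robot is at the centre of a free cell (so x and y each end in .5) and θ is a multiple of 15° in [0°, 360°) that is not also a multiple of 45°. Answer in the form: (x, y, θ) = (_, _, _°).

(x, y, θ) = (2.5, 4.5, 195°)

Candidates: 39 free-cell centres × 16 headings = 624 poses. Raycast each; keep the one whose scan matches to 4 dp.
  (4.5, 3.5, 195°): beam 1 = 1.5529 ≠ 3.6235 ✗
  (7.5, 3.5, 105°): beam 1 = 0.5176 ≠ 3.6235 ✗
  (5.5, 4.5, 15°): beam 1 = 1.9319 ≠ 3.6235 ✗
  (2.5, 1.5, 330°): beam 1 = 0.5774 ≠ 3.6235 ✗
  …
  (2.5, 4.5, 195°): r_1=3.6235, r_2=0.5774, r_3=0.5176, r_4=3.0000, r_5=1.5529 — all match ✓
No second candidate reproduces the full scan.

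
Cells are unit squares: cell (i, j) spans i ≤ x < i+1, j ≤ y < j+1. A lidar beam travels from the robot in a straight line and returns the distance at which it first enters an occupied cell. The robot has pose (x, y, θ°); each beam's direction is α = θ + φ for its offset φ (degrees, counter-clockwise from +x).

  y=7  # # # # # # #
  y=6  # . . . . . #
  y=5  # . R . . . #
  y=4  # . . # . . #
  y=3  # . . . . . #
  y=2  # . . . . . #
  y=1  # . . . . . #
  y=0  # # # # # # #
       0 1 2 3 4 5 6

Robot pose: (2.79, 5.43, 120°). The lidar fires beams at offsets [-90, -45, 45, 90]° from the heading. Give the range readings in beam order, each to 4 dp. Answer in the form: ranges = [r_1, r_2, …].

ranges = [3.1400, 1.6254, 1.8531, 2.0669]

beam 1: φ=-90°, α=30°
  d=(0.8660,0.5000)  start (2,5)  tX=0.2425 tY=1.1400  stride 1/|dx|=1.1547 1/|dy|=2.0000
    cross x-line → (3,5), t=0.2425
    cross y-line → (3,6), t=1.1400
    cross x-line → (4,6), t=1.3972
    cross x-line → (5,6), t=2.5519
    cross y-line → (5,7), t=3.1400 (wall)
  → r_1 = 3.1400
beam 2: φ=-45°, α=75°
  d=(0.2588,0.9659)  start (2,5)  tX=0.8114 tY=0.5901  stride 1/|dx|=3.8637 1/|dy|=1.0353
    cross y-line → (2,6), t=0.5901
    cross x-line → (3,6), t=0.8114
    cross y-line → (3,7), t=1.6254 (wall)
  → r_2 = 1.6254
beam 3: φ=45°, α=165°
  d=(-0.9659,0.2588)  start (2,5)  tX=0.8179 tY=2.2023  stride 1/|dx|=1.0353 1/|dy|=3.8637
    cross x-line → (1,5), t=0.8179
    cross x-line → (0,5), t=1.8531 (wall)
  → r_3 = 1.8531
beam 4: φ=90°, α=210°
  d=(-0.8660,-0.5000)  start (2,5)  tX=0.9122 tY=0.8600  stride 1/|dx|=1.1547 1/|dy|=2.0000
    cross y-line → (2,4), t=0.8600
    cross x-line → (1,4), t=0.9122
    cross x-line → (0,4), t=2.0669 (wall)
  → r_4 = 2.0669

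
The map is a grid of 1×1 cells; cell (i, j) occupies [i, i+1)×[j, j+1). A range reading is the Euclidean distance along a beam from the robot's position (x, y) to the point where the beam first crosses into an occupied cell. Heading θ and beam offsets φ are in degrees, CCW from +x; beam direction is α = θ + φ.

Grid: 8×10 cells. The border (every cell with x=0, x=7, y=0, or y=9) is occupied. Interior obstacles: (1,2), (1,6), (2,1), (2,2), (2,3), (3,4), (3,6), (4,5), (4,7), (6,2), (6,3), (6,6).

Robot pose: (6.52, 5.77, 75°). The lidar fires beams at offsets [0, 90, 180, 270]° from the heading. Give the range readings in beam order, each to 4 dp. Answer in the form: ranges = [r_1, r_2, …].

beam 1: φ=0°, α=75°
  d=(0.2588,0.9659)  start (6,5)  tX=1.8546 tY=0.2381  stride 1/|dx|=3.8637 1/|dy|=1.0353
    cross y-line → (6,6), t=0.2381 (wall)
  → r_1 = 0.2381
beam 2: φ=90°, α=165°
  d=(-0.9659,0.2588)  start (6,5)  tX=0.5383 tY=0.8887  stride 1/|dx|=1.0353 1/|dy|=3.8637
    cross x-line → (5,5), t=0.5383
    cross y-line → (5,6), t=0.8887
    cross x-line → (4,6), t=1.5736
    cross x-line → (3,6), t=2.6089 (wall)
  → r_2 = 2.6089
beam 3: φ=180°, α=255°
  d=(-0.2588,-0.9659)  start (6,5)  tX=2.0091 tY=0.7972  stride 1/|dx|=3.8637 1/|dy|=1.0353
    cross y-line → (6,4), t=0.7972
    cross y-line → (6,3), t=1.8324 (wall)
  → r_3 = 1.8324
beam 4: φ=270°, α=345°
  d=(0.9659,-0.2588)  start (6,5)  tX=0.4969 tY=2.9751  stride 1/|dx|=1.0353 1/|dy|=3.8637
    cross x-line → (7,5), t=0.4969 (wall)
  → r_4 = 0.4969

ranges = [0.2381, 2.6089, 1.8324, 0.4969]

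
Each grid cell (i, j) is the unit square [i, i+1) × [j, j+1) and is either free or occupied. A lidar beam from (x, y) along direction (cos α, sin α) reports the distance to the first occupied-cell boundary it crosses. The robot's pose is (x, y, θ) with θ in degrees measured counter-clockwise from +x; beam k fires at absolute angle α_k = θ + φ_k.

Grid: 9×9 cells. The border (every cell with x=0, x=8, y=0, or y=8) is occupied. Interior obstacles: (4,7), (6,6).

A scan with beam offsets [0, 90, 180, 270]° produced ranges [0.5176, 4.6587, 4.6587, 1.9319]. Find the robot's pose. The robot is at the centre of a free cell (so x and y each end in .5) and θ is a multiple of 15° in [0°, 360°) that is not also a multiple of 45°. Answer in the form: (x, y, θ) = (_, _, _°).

(x, y, θ) = (1.5, 5.5, 195°)

Enumerate (i+0.5, j+0.5, θ) over the 47 free cells and 16 admissible headings. For each, cast all 4 beams and compare to the given ranges.
  (1.5, 3.5, 240°): beam 1 = 1.0000 ≠ 0.5176 ✗
  (5.5, 1.5, 75°): beam 1 = 4.6587 ≠ 0.5176 ✗
  (2.5, 7.5, 195°): beam 1 = 1.5529 ≠ 0.5176 ✗
  (3.5, 1.5, 75°): beam 1 = 5.6940 ≠ 0.5176 ✗
  …
  (1.5, 5.5, 195°): r_1=0.5176, r_2=4.6587, r_3=4.6587, r_4=1.9319 — all match ✓
No second candidate reproduces the full scan.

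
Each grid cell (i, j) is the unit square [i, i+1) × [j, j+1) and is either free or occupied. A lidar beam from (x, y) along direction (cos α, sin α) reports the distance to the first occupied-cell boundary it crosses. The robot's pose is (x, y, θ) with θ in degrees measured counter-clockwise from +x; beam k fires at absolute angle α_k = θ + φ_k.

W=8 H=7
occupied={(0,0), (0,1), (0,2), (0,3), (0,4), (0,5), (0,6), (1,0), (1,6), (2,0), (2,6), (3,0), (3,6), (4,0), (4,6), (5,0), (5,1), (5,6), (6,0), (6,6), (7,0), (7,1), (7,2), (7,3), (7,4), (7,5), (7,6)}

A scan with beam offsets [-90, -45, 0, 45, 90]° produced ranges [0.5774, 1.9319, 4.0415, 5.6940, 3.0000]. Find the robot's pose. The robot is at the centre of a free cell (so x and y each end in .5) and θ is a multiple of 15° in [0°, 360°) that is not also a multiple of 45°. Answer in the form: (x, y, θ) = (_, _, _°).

(x, y, θ) = (1.5, 4.5, 300°)

Candidates: 29 free-cell centres × 16 headings = 464 poses. Raycast each; keep the one whose scan matches to 4 dp.
  (2.5, 4.5, 210°): beam 1 = 1.7321 ≠ 0.5774 ✗
  (2.5, 2.5, 15°): beam 1 = 1.5529 ≠ 0.5774 ✗
  (4.5, 3.5, 210°): beam 1 = 2.8868 ≠ 0.5774 ✗
  (3.5, 5.5, 240°): beam 1 = 1.0000 ≠ 0.5774 ✗
  …
  (1.5, 4.5, 300°): r_1=0.5774, r_2=1.9319, r_3=4.0415, r_4=5.6940, r_5=3.0000 — all match ✓
Only this pose fits every beam.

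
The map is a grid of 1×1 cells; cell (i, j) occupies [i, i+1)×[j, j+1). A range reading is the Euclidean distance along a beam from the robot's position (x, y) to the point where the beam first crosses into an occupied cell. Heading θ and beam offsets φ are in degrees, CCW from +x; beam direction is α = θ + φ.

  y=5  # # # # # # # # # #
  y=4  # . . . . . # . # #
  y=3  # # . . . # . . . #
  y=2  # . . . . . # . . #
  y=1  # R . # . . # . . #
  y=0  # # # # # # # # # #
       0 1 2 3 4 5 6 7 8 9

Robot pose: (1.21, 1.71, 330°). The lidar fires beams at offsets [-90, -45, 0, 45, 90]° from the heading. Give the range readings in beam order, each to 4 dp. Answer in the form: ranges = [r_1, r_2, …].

ranges = [0.4200, 0.7350, 1.4200, 4.9590, 1.4896]

beam 1: φ=-90°, α=240°
  d=(-0.5000,-0.8660)  start (1,1)  tX=0.4200 tY=0.8198  stride 1/|dx|=2.0000 1/|dy|=1.1547
    cross x-line → (0,1), t=0.4200 (wall)
  → r_1 = 0.4200
beam 2: φ=-45°, α=285°
  d=(0.2588,-0.9659)  start (1,1)  tX=3.0523 tY=0.7350  stride 1/|dx|=3.8637 1/|dy|=1.0353
    cross y-line → (1,0), t=0.7350 (wall)
  → r_2 = 0.7350
beam 3: φ=0°, α=330°
  d=(0.8660,-0.5000)  start (1,1)  tX=0.9122 tY=1.4200  stride 1/|dx|=1.1547 1/|dy|=2.0000
    cross x-line → (2,1), t=0.9122
    cross y-line → (2,0), t=1.4200 (wall)
  → r_3 = 1.4200
beam 4: φ=45°, α=15°
  d=(0.9659,0.2588)  start (1,1)  tX=0.8179 tY=1.1205  stride 1/|dx|=1.0353 1/|dy|=3.8637
    cross x-line → (2,1), t=0.8179
    cross y-line → (2,2), t=1.1205
    cross x-line → (3,2), t=1.8531
    cross x-line → (4,2), t=2.8884
    cross x-line → (5,2), t=3.9237
    cross x-line → (6,2), t=4.9590 (wall)
  → r_4 = 4.9590
beam 5: φ=90°, α=60°
  d=(0.5000,0.8660)  start (1,1)  tX=1.5800 tY=0.3349  stride 1/|dx|=2.0000 1/|dy|=1.1547
    cross y-line → (1,2), t=0.3349
    cross y-line → (1,3), t=1.4896 (wall)
  → r_5 = 1.4896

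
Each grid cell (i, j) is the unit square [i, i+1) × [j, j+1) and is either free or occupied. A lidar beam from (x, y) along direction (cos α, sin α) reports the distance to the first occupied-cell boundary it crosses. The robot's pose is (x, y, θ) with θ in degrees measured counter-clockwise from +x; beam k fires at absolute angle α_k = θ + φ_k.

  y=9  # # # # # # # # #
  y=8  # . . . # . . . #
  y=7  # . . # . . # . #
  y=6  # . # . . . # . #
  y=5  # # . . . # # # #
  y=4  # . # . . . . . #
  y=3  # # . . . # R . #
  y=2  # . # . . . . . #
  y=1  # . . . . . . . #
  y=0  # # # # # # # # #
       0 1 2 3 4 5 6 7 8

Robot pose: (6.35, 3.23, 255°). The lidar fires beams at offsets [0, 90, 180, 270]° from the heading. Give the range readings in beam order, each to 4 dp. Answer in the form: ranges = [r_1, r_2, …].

beam 1: φ=0°, α=255°
  dir = (cos 255°, sin 255°) = (-0.2588, -0.9659); from cell (6,3)
  next x-line at t=1.3523, next y-line at t=0.2381; Δt_x=3.8637, Δt_y=1.0353
    y: enter (6,2) at t=0.2381
    y: enter (6,1) at t=1.2734
    x: enter (5,1) at t=1.3523
    y: enter (5,0) at t=2.3087 ← occupied
  → r_1 = 2.3087
beam 2: φ=90°, α=345°
  dir = (cos 345°, sin 345°) = (0.9659, -0.2588); from cell (6,3)
  next x-line at t=0.6729, next y-line at t=0.8887; Δt_x=1.0353, Δt_y=3.8637
    x: enter (7,3) at t=0.6729
    y: enter (7,2) at t=0.8887
    x: enter (8,2) at t=1.7082 ← occupied
  → r_2 = 1.7082
beam 3: φ=180°, α=75°
  dir = (cos 75°, sin 75°) = (0.2588, 0.9659); from cell (6,3)
  next x-line at t=2.5114, next y-line at t=0.7972; Δt_x=3.8637, Δt_y=1.0353
    y: enter (6,4) at t=0.7972
    y: enter (6,5) at t=1.8324 ← occupied
  → r_3 = 1.8324
beam 4: φ=270°, α=165°
  dir = (cos 165°, sin 165°) = (-0.9659, 0.2588); from cell (6,3)
  next x-line at t=0.3623, next y-line at t=2.9751; Δt_x=1.0353, Δt_y=3.8637
    x: enter (5,3) at t=0.3623 ← occupied
  → r_4 = 0.3623

ranges = [2.3087, 1.7082, 1.8324, 0.3623]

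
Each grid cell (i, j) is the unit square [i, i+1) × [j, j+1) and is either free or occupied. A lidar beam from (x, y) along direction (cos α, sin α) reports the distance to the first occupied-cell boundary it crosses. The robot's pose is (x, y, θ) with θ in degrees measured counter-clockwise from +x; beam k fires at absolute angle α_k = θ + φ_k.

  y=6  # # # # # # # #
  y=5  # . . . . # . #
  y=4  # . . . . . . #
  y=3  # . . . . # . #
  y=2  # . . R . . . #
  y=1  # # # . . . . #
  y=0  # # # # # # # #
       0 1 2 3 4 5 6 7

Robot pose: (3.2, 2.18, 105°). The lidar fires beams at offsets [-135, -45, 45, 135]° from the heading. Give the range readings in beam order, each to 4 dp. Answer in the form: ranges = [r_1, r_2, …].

beam 1: φ=-135°, α=330°
  cosα=0.8660 sinα=-0.5000 | (3,2) | tMaxX 0.9238 tMaxY 0.3600 | tΔX 1.1547 tΔY 2.0000
    t=0.3600 [y] (3,1)
    t=0.9238 [x] (4,1)
    t=2.0785 [x] (5,1)
    t=2.3600 [y] (5,0) — stop
  → r_1 = 2.3600
beam 2: φ=-45°, α=60°
  cosα=0.5000 sinα=0.8660 | (3,2) | tMaxX 1.6000 tMaxY 0.9469 | tΔX 2.0000 tΔY 1.1547
    t=0.9469 [y] (3,3)
    t=1.6000 [x] (4,3)
    t=2.1016 [y] (4,4)
    t=3.2563 [y] (4,5)
    t=3.6000 [x] (5,5) — stop
  → r_2 = 3.6000
beam 3: φ=45°, α=150°
  cosα=-0.8660 sinα=0.5000 | (3,2) | tMaxX 0.2309 tMaxY 1.6400 | tΔX 1.1547 tΔY 2.0000
    t=0.2309 [x] (2,2)
    t=1.3856 [x] (1,2)
    t=1.6400 [y] (1,3)
    t=2.5403 [x] (0,3) — stop
  → r_3 = 2.5403
beam 4: φ=135°, α=240°
  cosα=-0.5000 sinα=-0.8660 | (3,2) | tMaxX 0.4000 tMaxY 0.2078 | tΔX 2.0000 tΔY 1.1547
    t=0.2078 [y] (3,1)
    t=0.4000 [x] (2,1) — stop
  → r_4 = 0.4000

ranges = [2.3600, 3.6000, 2.5403, 0.4000]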